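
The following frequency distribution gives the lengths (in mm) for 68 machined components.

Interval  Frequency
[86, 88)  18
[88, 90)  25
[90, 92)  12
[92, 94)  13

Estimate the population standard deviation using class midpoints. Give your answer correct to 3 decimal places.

Midpoints: 87, 89, 91, 93
n = 68, Σfm = 6092, mean = 89.5882
Σfm² = 546076
Σf(m − x̄)² = Σfm² − (Σfm)²/n = 546076 − 6092²/68 = 304.4706
Population variance = 304.4706 / 68 = 4.4775
Standard deviation = √4.4775 = 2.1160

2.116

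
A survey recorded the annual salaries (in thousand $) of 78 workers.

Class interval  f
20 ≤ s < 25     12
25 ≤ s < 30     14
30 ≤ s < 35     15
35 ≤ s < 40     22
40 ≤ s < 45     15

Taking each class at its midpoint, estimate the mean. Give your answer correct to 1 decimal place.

33.4

Midpoints: 22.5, 27.5, 32.5, 37.5, 42.5
Σfm = 12×22.5 + 14×27.5 + 15×32.5 + 22×37.5 + 15×42.5 = 2605
n = Σf = 78
Mean = 2605 / 78 = 33.3974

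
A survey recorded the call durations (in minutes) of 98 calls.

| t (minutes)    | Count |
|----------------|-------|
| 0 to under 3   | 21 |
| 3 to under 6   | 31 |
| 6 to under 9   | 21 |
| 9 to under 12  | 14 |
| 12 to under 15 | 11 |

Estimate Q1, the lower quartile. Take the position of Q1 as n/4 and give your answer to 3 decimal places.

3.339

Cumulative frequencies: 21, 52, 73, 87, 98
n = 98; position = n/4 = 24.5.
This falls in the class 3 to under 6: L = 3, F = 21, f = 31, h = 3.
Lower quartile ≈ 3 + ((24.5 − 21) / 31) × 3 = 3.3387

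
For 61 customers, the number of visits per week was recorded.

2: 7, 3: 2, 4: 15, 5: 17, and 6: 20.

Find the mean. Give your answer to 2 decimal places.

4.67

Values: 2, 3, 4, 5, 6
Σfx = 7×2 + 2×3 + 15×4 + 17×5 + 20×6 = 285
n = Σf = 61
Mean = 285 / 61 = 4.6721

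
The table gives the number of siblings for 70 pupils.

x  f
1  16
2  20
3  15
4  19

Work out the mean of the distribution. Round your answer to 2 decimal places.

2.53

Values: 1, 2, 3, 4
Σfx = 16×1 + 20×2 + 15×3 + 19×4 = 177
n = Σf = 70
Mean = 177 / 70 = 2.5286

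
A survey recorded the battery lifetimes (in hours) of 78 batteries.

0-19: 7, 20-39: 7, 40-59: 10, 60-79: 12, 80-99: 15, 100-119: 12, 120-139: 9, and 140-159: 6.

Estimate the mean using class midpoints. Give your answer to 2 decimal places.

81.04

Midpoints: 9.5, 29.5, 49.5, 69.5, 89.5, 109.5, 129.5, 149.5
Σfm = 7×9.5 + 7×29.5 + 10×49.5 + 12×69.5 + 15×89.5 + 12×109.5 + 9×129.5 + 6×149.5 = 6321
n = Σf = 78
Mean = 6321 / 78 = 81.0385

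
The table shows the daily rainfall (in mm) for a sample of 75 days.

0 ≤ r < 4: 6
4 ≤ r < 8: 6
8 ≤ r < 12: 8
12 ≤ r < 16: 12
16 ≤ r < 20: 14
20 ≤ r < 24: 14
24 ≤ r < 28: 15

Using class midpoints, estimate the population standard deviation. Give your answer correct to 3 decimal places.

Midpoints: 2, 6, 10, 14, 18, 22, 26
n = 75, Σfm = 1246, mean = 16.6133
Σfm² = 24844
Σf(m − x̄)² = Σfm² − (Σfm)²/n = 24844 − 1246²/75 = 4143.7867
Population variance = 4143.7867 / 75 = 55.2505
Standard deviation = √55.2505 = 7.4331

7.433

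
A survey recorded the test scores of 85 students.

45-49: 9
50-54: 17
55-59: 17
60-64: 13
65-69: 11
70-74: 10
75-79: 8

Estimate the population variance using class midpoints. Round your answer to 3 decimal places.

83.170

Midpoints: 47, 52, 57, 62, 67, 72, 77
n = 85, Σfm = 5155, mean = 60.6471
Σfm² = 319705
Σf(m − x̄)² = Σfm² − (Σfm)²/n = 319705 − 5155²/85 = 7069.4118
Population variance = 7069.4118 / 85 = 83.1696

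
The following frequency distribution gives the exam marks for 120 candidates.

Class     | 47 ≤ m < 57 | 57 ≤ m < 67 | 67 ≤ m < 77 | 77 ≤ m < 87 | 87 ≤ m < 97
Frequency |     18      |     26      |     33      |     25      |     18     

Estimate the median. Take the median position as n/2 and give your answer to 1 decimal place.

71.8

Cumulative frequencies: 18, 44, 77, 102, 120
n = 120; position = n/2 = 60.
This falls in the class 67 ≤ m < 77: L = 67, F = 44, f = 33, h = 10.
Median ≈ 67 + ((60 − 44) / 33) × 10 = 71.8485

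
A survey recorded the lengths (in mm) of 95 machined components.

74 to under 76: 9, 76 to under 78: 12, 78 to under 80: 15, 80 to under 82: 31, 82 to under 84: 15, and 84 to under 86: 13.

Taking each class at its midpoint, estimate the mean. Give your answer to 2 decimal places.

Midpoints: 75, 77, 79, 81, 83, 85
Σfm = 9×75 + 12×77 + 15×79 + 31×81 + 15×83 + 13×85 = 7645
n = Σf = 95
Mean = 7645 / 95 = 80.4737

80.47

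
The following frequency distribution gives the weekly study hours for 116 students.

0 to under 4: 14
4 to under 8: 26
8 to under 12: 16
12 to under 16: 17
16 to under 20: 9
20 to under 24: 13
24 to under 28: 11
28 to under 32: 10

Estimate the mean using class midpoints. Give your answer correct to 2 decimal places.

13.93

Midpoints: 2, 6, 10, 14, 18, 22, 26, 30
Σfm = 14×2 + 26×6 + 16×10 + 17×14 + 9×18 + 13×22 + 11×26 + 10×30 = 1616
n = Σf = 116
Mean = 1616 / 116 = 13.9310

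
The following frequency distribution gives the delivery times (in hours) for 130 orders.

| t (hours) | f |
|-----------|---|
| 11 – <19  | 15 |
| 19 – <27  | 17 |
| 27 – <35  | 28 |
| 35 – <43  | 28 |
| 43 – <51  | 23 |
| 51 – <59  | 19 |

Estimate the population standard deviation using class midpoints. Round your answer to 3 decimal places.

12.428

Midpoints: 15, 23, 31, 39, 47, 55
n = 130, Σfm = 4702, mean = 36.1692
Σfm² = 190146
Σf(m − x̄)² = Σfm² − (Σfm)²/n = 190146 − 4702²/130 = 20078.2769
Population variance = 20078.2769 / 130 = 154.4483
Standard deviation = √154.4483 = 12.4277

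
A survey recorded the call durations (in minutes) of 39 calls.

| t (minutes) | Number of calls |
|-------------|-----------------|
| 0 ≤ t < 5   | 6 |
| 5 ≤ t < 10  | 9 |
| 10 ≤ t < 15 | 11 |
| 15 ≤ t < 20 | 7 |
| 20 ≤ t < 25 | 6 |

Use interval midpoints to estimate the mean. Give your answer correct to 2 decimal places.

Midpoints: 2.5, 7.5, 12.5, 17.5, 22.5
Σfm = 6×2.5 + 9×7.5 + 11×12.5 + 7×17.5 + 6×22.5 = 477.5
n = Σf = 39
Mean = 477.5 / 39 = 12.2436

12.24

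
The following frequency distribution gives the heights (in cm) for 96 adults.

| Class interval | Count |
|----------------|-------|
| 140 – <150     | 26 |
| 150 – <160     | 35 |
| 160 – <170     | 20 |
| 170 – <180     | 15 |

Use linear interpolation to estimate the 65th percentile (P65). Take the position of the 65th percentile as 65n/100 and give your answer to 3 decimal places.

160.700

Cumulative frequencies: 26, 61, 81, 96
n = 96; position = 65n/100 = 62.4.
This falls in the class 160 – <170: L = 160, F = 61, f = 20, h = 10.
65th percentile ≈ 160 + ((62.4 − 61) / 20) × 10 = 160.7000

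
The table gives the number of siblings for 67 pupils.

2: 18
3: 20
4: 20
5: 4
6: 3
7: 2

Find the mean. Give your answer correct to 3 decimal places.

Values: 2, 3, 4, 5, 6, 7
Σfx = 18×2 + 20×3 + 20×4 + 4×5 + 3×6 + 2×7 = 228
n = Σf = 67
Mean = 228 / 67 = 3.4030

3.403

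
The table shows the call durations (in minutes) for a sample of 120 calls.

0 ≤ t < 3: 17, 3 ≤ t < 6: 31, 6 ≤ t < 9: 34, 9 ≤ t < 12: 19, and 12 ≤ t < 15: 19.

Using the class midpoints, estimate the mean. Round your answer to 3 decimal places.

7.300

Midpoints: 1.5, 4.5, 7.5, 10.5, 13.5
Σfm = 17×1.5 + 31×4.5 + 34×7.5 + 19×10.5 + 19×13.5 = 876
n = Σf = 120
Mean = 876 / 120 = 7.3000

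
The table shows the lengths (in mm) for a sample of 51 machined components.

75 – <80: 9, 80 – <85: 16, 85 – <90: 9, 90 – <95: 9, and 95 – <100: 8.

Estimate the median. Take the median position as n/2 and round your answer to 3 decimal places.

Cumulative frequencies: 9, 25, 34, 43, 51
n = 51; position = n/2 = 25.5.
This falls in the class 85 – <90: L = 85, F = 25, f = 9, h = 5.
Median ≈ 85 + ((25.5 − 25) / 9) × 5 = 85.2778

85.278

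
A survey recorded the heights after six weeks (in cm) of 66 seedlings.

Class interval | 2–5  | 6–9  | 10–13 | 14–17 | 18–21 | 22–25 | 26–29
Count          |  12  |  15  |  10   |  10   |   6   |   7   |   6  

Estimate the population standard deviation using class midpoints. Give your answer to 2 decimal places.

7.69

Midpoints: 3.5, 7.5, 11.5, 15.5, 19.5, 23.5, 27.5
n = 66, Σfm = 871, mean = 13.1970
Σfm² = 15400.5
Σf(m − x̄)² = Σfm² − (Σfm)²/n = 15400.5 − 871²/66 = 3905.9394
Population variance = 3905.9394 / 66 = 59.1809
Standard deviation = √59.1809 = 7.6929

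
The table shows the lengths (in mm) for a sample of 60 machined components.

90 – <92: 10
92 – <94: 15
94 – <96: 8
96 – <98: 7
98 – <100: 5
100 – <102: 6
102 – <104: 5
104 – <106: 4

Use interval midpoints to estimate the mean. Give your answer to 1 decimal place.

Midpoints: 91, 93, 95, 97, 99, 101, 103, 105
Σfm = 10×91 + 15×93 + 8×95 + 7×97 + 5×99 + 6×101 + 5×103 + 4×105 = 5780
n = Σf = 60
Mean = 5780 / 60 = 96.3333

96.3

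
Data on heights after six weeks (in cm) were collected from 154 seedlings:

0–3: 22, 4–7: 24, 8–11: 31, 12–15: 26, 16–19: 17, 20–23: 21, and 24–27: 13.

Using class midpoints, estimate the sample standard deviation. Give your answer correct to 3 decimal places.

Midpoints: 1.5, 5.5, 9.5, 13.5, 17.5, 21.5, 25.5
n = 154, Σfm = 1891, mean = 12.2792
Σfm² = 31678.5
Σf(m − x̄)² = Σfm² − (Σfm)²/n = 31678.5 − 1891²/154 = 8458.4935
Sample variance = 8458.4935 / 153 = 55.2843
Standard deviation = √55.2843 = 7.4353

7.435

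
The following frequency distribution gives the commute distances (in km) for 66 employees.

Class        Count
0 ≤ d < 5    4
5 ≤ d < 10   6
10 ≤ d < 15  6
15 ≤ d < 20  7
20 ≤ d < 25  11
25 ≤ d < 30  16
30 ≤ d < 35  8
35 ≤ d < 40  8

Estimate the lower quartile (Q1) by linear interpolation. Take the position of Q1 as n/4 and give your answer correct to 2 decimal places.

Cumulative frequencies: 4, 10, 16, 23, 34, 50, 58, 66
n = 66; position = n/4 = 16.5.
This falls in the class 15 ≤ d < 20: L = 15, F = 16, f = 7, h = 5.
Lower quartile ≈ 15 + ((16.5 − 16) / 7) × 5 = 15.3571

15.36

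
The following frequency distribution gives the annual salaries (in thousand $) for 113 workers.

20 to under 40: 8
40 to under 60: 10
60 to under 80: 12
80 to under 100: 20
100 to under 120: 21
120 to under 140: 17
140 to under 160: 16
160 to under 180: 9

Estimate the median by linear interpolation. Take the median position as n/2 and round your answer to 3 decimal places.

Cumulative frequencies: 8, 18, 30, 50, 71, 88, 104, 113
n = 113; position = n/2 = 56.5.
This falls in the class 100 to under 120: L = 100, F = 50, f = 21, h = 20.
Median ≈ 100 + ((56.5 − 50) / 21) × 20 = 106.1905

106.190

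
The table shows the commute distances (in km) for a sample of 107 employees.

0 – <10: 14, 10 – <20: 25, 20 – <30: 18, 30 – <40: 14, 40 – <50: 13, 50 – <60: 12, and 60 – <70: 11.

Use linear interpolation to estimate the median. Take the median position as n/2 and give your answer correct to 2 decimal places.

Cumulative frequencies: 14, 39, 57, 71, 84, 96, 107
n = 107; position = n/2 = 53.5.
This falls in the class 20 – <30: L = 20, F = 39, f = 18, h = 10.
Median ≈ 20 + ((53.5 − 39) / 18) × 10 = 28.0556

28.06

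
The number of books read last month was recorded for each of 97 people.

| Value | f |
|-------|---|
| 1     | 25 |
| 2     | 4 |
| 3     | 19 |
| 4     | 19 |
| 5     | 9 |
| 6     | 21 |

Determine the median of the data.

4

Cumulative frequencies: 25, 29, 48, 67, 76, 97
n = 97, so the median is the value in position (n+1)/2 = 49.
Position 49 falls at value 4.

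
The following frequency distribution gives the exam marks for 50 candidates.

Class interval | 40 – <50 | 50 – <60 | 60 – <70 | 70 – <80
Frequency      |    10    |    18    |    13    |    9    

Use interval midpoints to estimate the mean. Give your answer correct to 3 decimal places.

59.200

Midpoints: 45, 55, 65, 75
Σfm = 10×45 + 18×55 + 13×65 + 9×75 = 2960
n = Σf = 50
Mean = 2960 / 50 = 59.2000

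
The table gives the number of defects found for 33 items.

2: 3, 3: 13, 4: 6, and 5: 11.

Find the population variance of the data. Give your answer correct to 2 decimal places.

1.03

Values: 2, 3, 4, 5
n = 33, Σfx = 124, mean = 3.7576
Σfx² = 500
Σf(x − x̄)² = Σfx² − (Σfx)²/n = 500 − 124²/33 = 34.0606
Population variance = 34.0606 / 33 = 1.0321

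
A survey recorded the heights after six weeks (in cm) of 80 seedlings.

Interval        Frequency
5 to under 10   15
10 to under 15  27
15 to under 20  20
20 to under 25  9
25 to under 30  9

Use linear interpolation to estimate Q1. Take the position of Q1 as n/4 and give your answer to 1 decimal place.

Cumulative frequencies: 15, 42, 62, 71, 80
n = 80; position = n/4 = 20.
This falls in the class 10 to under 15: L = 10, F = 15, f = 27, h = 5.
Lower quartile ≈ 10 + ((20 − 15) / 27) × 5 = 10.9259

10.9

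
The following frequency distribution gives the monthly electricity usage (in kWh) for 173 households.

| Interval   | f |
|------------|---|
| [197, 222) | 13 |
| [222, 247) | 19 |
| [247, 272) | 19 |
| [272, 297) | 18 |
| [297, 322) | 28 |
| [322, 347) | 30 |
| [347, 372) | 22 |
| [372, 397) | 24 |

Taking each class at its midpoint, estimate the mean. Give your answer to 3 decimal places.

306.754

Midpoints: 209.5, 234.5, 259.5, 284.5, 309.5, 334.5, 359.5, 384.5
Σfm = 13×209.5 + 19×234.5 + 19×259.5 + 18×284.5 + 28×309.5 + 30×334.5 + 22×359.5 + 24×384.5 = 53068.5
n = Σf = 173
Mean = 53068.5 / 173 = 306.7543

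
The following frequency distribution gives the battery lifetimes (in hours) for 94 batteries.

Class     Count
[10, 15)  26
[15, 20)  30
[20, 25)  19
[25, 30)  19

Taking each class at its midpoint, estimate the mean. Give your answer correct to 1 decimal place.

19.1

Midpoints: 12.5, 17.5, 22.5, 27.5
Σfm = 26×12.5 + 30×17.5 + 19×22.5 + 19×27.5 = 1800
n = Σf = 94
Mean = 1800 / 94 = 19.1489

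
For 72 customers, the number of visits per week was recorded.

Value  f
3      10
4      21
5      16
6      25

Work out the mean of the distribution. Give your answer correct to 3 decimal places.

4.778

Values: 3, 4, 5, 6
Σfx = 10×3 + 21×4 + 16×5 + 25×6 = 344
n = Σf = 72
Mean = 344 / 72 = 4.7778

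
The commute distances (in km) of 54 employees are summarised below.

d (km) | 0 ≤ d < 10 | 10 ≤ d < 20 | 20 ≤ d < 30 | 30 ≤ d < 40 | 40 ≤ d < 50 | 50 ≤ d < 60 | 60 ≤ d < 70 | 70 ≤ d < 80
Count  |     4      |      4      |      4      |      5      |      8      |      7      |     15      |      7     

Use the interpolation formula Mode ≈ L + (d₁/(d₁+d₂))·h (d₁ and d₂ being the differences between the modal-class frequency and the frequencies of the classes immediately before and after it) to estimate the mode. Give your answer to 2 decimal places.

Modal class: 60 ≤ d < 70 (highest frequency 15).
d₁ = 15 − 7 = 8, d₂ = 15 − 7 = 8
Mode ≈ 60 + (8/(8+8)) × 10 = 60 + 5.0000 = 65.0000

65.00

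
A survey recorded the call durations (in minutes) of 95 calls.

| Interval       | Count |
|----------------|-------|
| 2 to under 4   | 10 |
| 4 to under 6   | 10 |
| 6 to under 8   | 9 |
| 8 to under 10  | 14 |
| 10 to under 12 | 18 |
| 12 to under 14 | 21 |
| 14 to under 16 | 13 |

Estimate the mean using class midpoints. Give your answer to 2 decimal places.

Midpoints: 3, 5, 7, 9, 11, 13, 15
Σfm = 10×3 + 10×5 + 9×7 + 14×9 + 18×11 + 21×13 + 13×15 = 935
n = Σf = 95
Mean = 935 / 95 = 9.8421

9.84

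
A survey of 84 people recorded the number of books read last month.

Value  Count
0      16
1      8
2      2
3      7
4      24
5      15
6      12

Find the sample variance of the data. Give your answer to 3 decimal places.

Values: 0, 1, 2, 3, 4, 5, 6
n = 84, Σfx = 276, mean = 3.2857
Σfx² = 1270
Σf(x − x̄)² = Σfx² − (Σfx)²/n = 1270 − 276²/84 = 363.1429
Sample variance = 363.1429 / 83 = 4.3752

4.375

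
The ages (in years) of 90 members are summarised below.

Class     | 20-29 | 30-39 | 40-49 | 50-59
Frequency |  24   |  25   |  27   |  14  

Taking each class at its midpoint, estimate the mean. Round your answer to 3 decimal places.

37.944

Midpoints: 24.5, 34.5, 44.5, 54.5
Σfm = 24×24.5 + 25×34.5 + 27×44.5 + 14×54.5 = 3415
n = Σf = 90
Mean = 3415 / 90 = 37.9444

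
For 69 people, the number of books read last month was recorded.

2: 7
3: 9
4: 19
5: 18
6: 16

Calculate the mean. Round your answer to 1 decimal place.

Values: 2, 3, 4, 5, 6
Σfx = 7×2 + 9×3 + 19×4 + 18×5 + 16×6 = 303
n = Σf = 69
Mean = 303 / 69 = 4.3913

4.4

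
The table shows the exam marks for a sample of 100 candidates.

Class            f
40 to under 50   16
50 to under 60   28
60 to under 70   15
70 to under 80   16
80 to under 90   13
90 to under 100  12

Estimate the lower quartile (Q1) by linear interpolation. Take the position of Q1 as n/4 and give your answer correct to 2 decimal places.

53.21

Cumulative frequencies: 16, 44, 59, 75, 88, 100
n = 100; position = n/4 = 25.
This falls in the class 50 to under 60: L = 50, F = 16, f = 28, h = 10.
Lower quartile ≈ 50 + ((25 − 16) / 28) × 10 = 53.2143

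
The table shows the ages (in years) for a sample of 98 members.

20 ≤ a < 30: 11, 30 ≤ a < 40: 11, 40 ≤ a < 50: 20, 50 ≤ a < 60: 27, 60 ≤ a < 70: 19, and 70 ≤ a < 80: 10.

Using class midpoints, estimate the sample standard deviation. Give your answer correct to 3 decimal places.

Midpoints: 25, 35, 45, 55, 65, 75
n = 98, Σfm = 5030, mean = 51.3265
Σfm² = 279050
Σf(m − x̄)² = Σfm² − (Σfm)²/n = 279050 − 5030²/98 = 20877.5510
Sample variance = 20877.5510 / 97 = 215.2325
Standard deviation = √215.2325 = 14.6708

14.671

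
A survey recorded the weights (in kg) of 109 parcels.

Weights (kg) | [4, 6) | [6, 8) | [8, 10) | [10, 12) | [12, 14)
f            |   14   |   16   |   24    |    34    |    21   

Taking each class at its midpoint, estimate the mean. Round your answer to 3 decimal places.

9.587

Midpoints: 5, 7, 9, 11, 13
Σfm = 14×5 + 16×7 + 24×9 + 34×11 + 21×13 = 1045
n = Σf = 109
Mean = 1045 / 109 = 9.5872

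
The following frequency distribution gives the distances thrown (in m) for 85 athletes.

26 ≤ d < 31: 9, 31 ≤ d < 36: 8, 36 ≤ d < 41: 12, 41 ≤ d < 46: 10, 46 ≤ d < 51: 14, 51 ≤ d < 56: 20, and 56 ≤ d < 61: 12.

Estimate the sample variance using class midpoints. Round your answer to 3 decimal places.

93.032

Midpoints: 28.5, 33.5, 38.5, 43.5, 48.5, 53.5, 58.5
n = 85, Σfm = 3872.5, mean = 45.5588
Σfm² = 184241.25
Σf(m − x̄)² = Σfm² − (Σfm)²/n = 184241.25 − 3872.5²/85 = 7814.7059
Sample variance = 7814.7059 / 84 = 93.0322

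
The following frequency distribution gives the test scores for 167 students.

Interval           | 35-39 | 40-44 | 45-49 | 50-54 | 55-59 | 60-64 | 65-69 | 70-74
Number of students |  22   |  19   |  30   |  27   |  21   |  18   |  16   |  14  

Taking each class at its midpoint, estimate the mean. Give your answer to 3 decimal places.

52.808

Midpoints: 37, 42, 47, 52, 57, 62, 67, 72
Σfm = 22×37 + 19×42 + 30×47 + 27×52 + 21×57 + 18×62 + 16×67 + 14×72 = 8819
n = Σf = 167
Mean = 8819 / 167 = 52.8084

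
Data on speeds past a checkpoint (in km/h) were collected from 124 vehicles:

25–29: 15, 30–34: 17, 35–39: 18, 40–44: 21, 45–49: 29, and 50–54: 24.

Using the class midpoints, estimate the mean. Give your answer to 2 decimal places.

Midpoints: 27, 32, 37, 42, 47, 52
Σfm = 15×27 + 17×32 + 18×37 + 21×42 + 29×47 + 24×52 = 5108
n = Σf = 124
Mean = 5108 / 124 = 41.1935

41.19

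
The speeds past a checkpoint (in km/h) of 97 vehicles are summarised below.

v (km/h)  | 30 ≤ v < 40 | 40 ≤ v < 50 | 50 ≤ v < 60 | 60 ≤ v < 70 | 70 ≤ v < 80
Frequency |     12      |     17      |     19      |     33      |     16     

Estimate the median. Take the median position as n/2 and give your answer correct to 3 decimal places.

60.152

Cumulative frequencies: 12, 29, 48, 81, 97
n = 97; position = n/2 = 48.5.
This falls in the class 60 ≤ v < 70: L = 60, F = 48, f = 33, h = 10.
Median ≈ 60 + ((48.5 − 48) / 33) × 10 = 60.1515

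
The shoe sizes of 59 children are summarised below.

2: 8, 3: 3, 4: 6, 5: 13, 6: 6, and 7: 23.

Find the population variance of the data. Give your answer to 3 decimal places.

3.113

Values: 2, 3, 4, 5, 6, 7
n = 59, Σfx = 311, mean = 5.2712
Σfx² = 1823
Σf(x − x̄)² = Σfx² − (Σfx)²/n = 1823 − 311²/59 = 183.6610
Population variance = 183.6610 / 59 = 3.1129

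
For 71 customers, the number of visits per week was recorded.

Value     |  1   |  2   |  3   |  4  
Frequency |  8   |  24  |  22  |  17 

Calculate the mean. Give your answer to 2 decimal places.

2.68

Values: 1, 2, 3, 4
Σfx = 8×1 + 24×2 + 22×3 + 17×4 = 190
n = Σf = 71
Mean = 190 / 71 = 2.6761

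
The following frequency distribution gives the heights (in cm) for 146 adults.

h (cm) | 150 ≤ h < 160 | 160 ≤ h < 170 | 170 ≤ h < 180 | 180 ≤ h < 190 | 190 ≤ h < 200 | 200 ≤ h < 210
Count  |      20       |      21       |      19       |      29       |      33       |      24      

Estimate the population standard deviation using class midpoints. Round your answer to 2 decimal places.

16.57

Midpoints: 155, 165, 175, 185, 195, 205
n = 146, Σfm = 26610, mean = 182.2603
Σfm² = 4890050
Σf(m − x̄)² = Σfm² − (Σfm)²/n = 4890050 − 26610²/146 = 40104.1096
Population variance = 40104.1096 / 146 = 274.6857
Standard deviation = √274.6857 = 16.5736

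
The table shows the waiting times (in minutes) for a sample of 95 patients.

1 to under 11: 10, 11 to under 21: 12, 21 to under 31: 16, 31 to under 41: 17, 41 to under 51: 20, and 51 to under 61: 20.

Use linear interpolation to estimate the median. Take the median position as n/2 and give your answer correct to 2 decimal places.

Cumulative frequencies: 10, 22, 38, 55, 75, 95
n = 95; position = n/2 = 47.5.
This falls in the class 31 to under 41: L = 31, F = 38, f = 17, h = 10.
Median ≈ 31 + ((47.5 − 38) / 17) × 10 = 36.5882

36.59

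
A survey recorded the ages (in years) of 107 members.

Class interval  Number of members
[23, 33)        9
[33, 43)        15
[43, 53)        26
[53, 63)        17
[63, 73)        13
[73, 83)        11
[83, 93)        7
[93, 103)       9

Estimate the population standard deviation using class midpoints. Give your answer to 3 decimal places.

20.052

Midpoints: 28, 38, 48, 58, 68, 78, 88, 98
n = 107, Σfm = 6296, mean = 58.8411
Σfm² = 413488
Σf(m − x̄)² = Σfm² − (Σfm)²/n = 413488 − 6296²/107 = 43024.2991
Population variance = 43024.2991 / 107 = 402.0963
Standard deviation = √402.0963 = 20.0523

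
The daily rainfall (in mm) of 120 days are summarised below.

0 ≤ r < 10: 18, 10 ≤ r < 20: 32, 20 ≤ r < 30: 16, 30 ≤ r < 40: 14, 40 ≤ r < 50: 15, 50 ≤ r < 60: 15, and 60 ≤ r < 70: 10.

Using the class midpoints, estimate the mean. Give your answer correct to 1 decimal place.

30.1

Midpoints: 5, 15, 25, 35, 45, 55, 65
Σfm = 18×5 + 32×15 + 16×25 + 14×35 + 15×45 + 15×55 + 10×65 = 3610
n = Σf = 120
Mean = 3610 / 120 = 30.0833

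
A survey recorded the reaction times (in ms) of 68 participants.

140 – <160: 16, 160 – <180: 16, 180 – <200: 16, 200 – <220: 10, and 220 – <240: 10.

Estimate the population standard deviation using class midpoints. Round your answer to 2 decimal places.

27.14

Midpoints: 150, 170, 190, 210, 230
n = 68, Σfm = 12560, mean = 184.7059
Σfm² = 2370000
Σf(m − x̄)² = Σfm² − (Σfm)²/n = 2370000 − 12560²/68 = 50094.1176
Population variance = 50094.1176 / 68 = 736.6782
Standard deviation = √736.6782 = 27.1418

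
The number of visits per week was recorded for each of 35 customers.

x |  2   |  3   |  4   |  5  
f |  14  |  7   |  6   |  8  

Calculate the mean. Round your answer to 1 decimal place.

3.2

Values: 2, 3, 4, 5
Σfx = 14×2 + 7×3 + 6×4 + 8×5 = 113
n = Σf = 35
Mean = 113 / 35 = 3.2286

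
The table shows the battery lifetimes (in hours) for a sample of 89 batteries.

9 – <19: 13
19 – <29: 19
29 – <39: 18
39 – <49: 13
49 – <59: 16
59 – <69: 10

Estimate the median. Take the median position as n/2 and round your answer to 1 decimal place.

35.9

Cumulative frequencies: 13, 32, 50, 63, 79, 89
n = 89; position = n/2 = 44.5.
This falls in the class 29 – <39: L = 29, F = 32, f = 18, h = 10.
Median ≈ 29 + ((44.5 − 32) / 18) × 10 = 35.9444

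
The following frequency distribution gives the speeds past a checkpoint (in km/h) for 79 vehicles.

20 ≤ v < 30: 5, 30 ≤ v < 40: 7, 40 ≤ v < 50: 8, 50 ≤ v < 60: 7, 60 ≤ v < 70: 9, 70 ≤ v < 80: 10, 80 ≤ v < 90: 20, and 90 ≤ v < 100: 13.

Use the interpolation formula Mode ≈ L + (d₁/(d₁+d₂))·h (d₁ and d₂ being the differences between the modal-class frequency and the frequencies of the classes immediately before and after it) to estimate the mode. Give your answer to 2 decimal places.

Modal class: 80 ≤ v < 90 (highest frequency 20).
d₁ = 20 − 10 = 10, d₂ = 20 − 13 = 7
Mode ≈ 80 + (10/(10+7)) × 10 = 80 + 5.8824 = 85.8824

85.88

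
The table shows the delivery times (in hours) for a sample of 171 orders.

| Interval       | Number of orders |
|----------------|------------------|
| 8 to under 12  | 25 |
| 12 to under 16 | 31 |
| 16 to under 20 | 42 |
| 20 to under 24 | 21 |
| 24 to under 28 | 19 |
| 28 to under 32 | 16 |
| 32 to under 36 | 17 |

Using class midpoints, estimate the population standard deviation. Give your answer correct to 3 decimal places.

Midpoints: 10, 14, 18, 22, 26, 30, 34
n = 171, Σfm = 3454, mean = 20.1988
Σfm² = 79244
Σf(m − x̄)² = Σfm² − (Σfm)²/n = 79244 − 3454²/171 = 9477.2398
Population variance = 9477.2398 / 171 = 55.4225
Standard deviation = √55.4225 = 7.4446

7.445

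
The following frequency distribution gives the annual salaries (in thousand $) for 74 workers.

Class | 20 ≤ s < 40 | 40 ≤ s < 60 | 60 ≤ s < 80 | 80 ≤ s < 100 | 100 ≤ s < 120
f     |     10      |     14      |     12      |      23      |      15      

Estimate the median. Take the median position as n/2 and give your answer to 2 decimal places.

80.87

Cumulative frequencies: 10, 24, 36, 59, 74
n = 74; position = n/2 = 37.
This falls in the class 80 ≤ s < 100: L = 80, F = 36, f = 23, h = 20.
Median ≈ 80 + ((37 − 36) / 23) × 20 = 80.8696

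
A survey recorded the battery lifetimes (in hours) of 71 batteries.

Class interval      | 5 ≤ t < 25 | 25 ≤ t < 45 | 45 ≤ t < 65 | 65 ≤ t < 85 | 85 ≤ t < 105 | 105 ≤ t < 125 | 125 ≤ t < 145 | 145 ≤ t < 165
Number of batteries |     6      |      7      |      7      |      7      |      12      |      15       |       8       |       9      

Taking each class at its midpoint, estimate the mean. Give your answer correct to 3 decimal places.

Midpoints: 15, 35, 55, 75, 95, 115, 135, 155
Σfm = 6×15 + 7×35 + 7×55 + 7×75 + 12×95 + 15×115 + 8×135 + 9×155 = 6585
n = Σf = 71
Mean = 6585 / 71 = 92.7465

92.746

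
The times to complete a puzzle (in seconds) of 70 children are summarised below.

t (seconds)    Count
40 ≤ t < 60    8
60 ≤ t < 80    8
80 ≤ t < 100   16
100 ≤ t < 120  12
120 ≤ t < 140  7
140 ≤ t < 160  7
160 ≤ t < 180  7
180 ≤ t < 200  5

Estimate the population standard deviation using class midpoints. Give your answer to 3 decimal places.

41.230

Midpoints: 50, 70, 90, 110, 130, 150, 170, 190
n = 70, Σfm = 7820, mean = 111.7143
Σfm² = 992600
Σf(m − x̄)² = Σfm² − (Σfm)²/n = 992600 − 7820²/70 = 118994.2857
Population variance = 118994.2857 / 70 = 1699.9184
Standard deviation = √1699.9184 = 41.2301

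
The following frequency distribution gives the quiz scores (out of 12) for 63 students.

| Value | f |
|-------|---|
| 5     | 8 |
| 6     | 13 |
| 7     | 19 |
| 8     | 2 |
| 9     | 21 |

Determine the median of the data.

Cumulative frequencies: 8, 21, 40, 42, 63
n = 63, so the median is the value in position (n+1)/2 = 32.
Position 32 falls at value 7.

7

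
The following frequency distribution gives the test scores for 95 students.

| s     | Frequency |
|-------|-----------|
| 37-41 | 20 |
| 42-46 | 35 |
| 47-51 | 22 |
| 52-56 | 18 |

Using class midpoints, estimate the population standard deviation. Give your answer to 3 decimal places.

Midpoints: 39, 44, 49, 54
n = 95, Σfm = 4370, mean = 46.0000
Σfm² = 203490
Σf(m − x̄)² = Σfm² − (Σfm)²/n = 203490 − 4370²/95 = 2470.0000
Population variance = 2470.0000 / 95 = 26.0000
Standard deviation = √26.0000 = 5.0990

5.099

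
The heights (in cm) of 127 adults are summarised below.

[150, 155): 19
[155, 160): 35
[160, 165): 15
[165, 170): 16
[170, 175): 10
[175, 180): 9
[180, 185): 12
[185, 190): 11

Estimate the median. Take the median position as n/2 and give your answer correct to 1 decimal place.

163.2

Cumulative frequencies: 19, 54, 69, 85, 95, 104, 116, 127
n = 127; position = n/2 = 63.5.
This falls in the class [160, 165): L = 160, F = 54, f = 15, h = 5.
Median ≈ 160 + ((63.5 − 54) / 15) × 5 = 163.1667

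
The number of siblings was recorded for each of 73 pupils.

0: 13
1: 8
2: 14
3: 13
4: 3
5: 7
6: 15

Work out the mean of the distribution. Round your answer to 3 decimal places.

Values: 0, 1, 2, 3, 4, 5, 6
Σfx = 13×0 + 8×1 + 14×2 + 13×3 + 3×4 + 7×5 + 15×6 = 212
n = Σf = 73
Mean = 212 / 73 = 2.9041

2.904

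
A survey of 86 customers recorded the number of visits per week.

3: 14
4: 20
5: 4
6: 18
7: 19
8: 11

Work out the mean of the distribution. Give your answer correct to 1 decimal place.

Values: 3, 4, 5, 6, 7, 8
Σfx = 14×3 + 20×4 + 4×5 + 18×6 + 19×7 + 11×8 = 471
n = Σf = 86
Mean = 471 / 86 = 5.4767

5.5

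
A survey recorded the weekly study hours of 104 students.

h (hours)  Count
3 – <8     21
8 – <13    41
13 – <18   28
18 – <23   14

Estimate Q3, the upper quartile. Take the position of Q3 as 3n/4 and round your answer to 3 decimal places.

Cumulative frequencies: 21, 62, 90, 104
n = 104; position = 3n/4 = 78.
This falls in the class 13 – <18: L = 13, F = 62, f = 28, h = 5.
Upper quartile ≈ 13 + ((78 − 62) / 28) × 5 = 15.8571

15.857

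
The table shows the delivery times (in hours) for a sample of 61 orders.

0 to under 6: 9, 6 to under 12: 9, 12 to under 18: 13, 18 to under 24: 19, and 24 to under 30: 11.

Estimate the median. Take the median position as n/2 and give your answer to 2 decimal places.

17.77

Cumulative frequencies: 9, 18, 31, 50, 61
n = 61; position = n/2 = 30.5.
This falls in the class 12 to under 18: L = 12, F = 18, f = 13, h = 6.
Median ≈ 12 + ((30.5 − 18) / 13) × 6 = 17.7692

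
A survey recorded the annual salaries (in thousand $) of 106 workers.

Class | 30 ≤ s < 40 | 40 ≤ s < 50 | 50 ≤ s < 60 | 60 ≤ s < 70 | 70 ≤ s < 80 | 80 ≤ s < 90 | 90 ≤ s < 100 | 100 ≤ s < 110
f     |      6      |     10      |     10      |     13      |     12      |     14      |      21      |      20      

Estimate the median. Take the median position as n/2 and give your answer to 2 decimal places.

81.43

Cumulative frequencies: 6, 16, 26, 39, 51, 65, 86, 106
n = 106; position = n/2 = 53.
This falls in the class 80 ≤ s < 90: L = 80, F = 51, f = 14, h = 10.
Median ≈ 80 + ((53 − 51) / 14) × 10 = 81.4286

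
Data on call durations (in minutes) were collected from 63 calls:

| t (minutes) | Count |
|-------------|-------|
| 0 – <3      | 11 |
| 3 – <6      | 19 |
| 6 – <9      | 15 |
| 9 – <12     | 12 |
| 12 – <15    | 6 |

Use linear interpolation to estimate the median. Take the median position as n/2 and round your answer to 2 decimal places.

Cumulative frequencies: 11, 30, 45, 57, 63
n = 63; position = n/2 = 31.5.
This falls in the class 6 – <9: L = 6, F = 30, f = 15, h = 3.
Median ≈ 6 + ((31.5 − 30) / 15) × 3 = 6.3000

6.30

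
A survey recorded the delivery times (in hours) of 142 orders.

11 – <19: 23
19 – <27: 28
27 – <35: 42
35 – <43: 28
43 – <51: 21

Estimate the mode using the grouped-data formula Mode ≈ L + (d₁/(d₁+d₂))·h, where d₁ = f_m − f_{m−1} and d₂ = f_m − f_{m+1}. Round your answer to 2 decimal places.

Modal class: 27 – <35 (highest frequency 42).
d₁ = 42 − 28 = 14, d₂ = 42 − 28 = 14
Mode ≈ 27 + (14/(14+14)) × 8 = 27 + 4.0000 = 31.0000

31.00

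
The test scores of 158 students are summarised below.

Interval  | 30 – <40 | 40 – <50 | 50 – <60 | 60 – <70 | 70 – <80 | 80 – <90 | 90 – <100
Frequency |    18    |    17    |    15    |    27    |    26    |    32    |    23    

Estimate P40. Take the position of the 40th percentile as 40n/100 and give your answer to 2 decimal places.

Cumulative frequencies: 18, 35, 50, 77, 103, 135, 158
n = 158; position = 40n/100 = 63.2.
This falls in the class 60 – <70: L = 60, F = 50, f = 27, h = 10.
40th percentile ≈ 60 + ((63.2 − 50) / 27) × 10 = 64.8889

64.89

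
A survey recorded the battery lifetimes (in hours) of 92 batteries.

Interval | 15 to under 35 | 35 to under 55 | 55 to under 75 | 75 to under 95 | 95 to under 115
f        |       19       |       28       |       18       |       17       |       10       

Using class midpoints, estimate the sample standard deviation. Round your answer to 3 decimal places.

25.836

Midpoints: 25, 45, 65, 85, 105
n = 92, Σfm = 5400, mean = 58.6957
Σfm² = 377700
Σf(m − x̄)² = Σfm² − (Σfm)²/n = 377700 − 5400²/92 = 60743.4783
Sample variance = 60743.4783 / 91 = 667.5108
Standard deviation = √667.5108 = 25.8362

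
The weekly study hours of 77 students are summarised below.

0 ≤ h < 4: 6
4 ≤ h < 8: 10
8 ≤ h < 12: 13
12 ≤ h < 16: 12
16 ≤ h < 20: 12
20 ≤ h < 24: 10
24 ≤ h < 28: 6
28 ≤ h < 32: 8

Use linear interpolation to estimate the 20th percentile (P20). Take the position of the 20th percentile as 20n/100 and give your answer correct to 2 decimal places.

7.76

Cumulative frequencies: 6, 16, 29, 41, 53, 63, 69, 77
n = 77; position = 20n/100 = 15.4.
This falls in the class 4 ≤ h < 8: L = 4, F = 6, f = 10, h = 4.
20th percentile ≈ 4 + ((15.4 − 6) / 10) × 4 = 7.7600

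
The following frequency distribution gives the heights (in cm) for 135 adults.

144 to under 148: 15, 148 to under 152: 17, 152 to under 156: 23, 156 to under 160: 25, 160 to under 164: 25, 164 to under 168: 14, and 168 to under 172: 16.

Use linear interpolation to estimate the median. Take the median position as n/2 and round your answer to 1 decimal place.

Cumulative frequencies: 15, 32, 55, 80, 105, 119, 135
n = 135; position = n/2 = 67.5.
This falls in the class 156 to under 160: L = 156, F = 55, f = 25, h = 4.
Median ≈ 156 + ((67.5 − 55) / 25) × 4 = 158.0000

158.0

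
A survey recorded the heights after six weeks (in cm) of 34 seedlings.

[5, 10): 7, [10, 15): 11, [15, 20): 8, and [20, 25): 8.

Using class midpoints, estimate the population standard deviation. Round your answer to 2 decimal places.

Midpoints: 7.5, 12.5, 17.5, 22.5
n = 34, Σfm = 510, mean = 15.0000
Σfm² = 8612.5
Σf(m − x̄)² = Σfm² − (Σfm)²/n = 8612.5 − 510²/34 = 962.5000
Population variance = 962.5000 / 34 = 28.3088
Standard deviation = √28.3088 = 5.3206

5.32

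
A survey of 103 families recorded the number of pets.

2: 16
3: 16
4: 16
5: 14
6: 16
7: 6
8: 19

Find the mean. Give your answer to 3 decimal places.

Values: 2, 3, 4, 5, 6, 7, 8
Σfx = 16×2 + 16×3 + 16×4 + 14×5 + 16×6 + 6×7 + 19×8 = 504
n = Σf = 103
Mean = 504 / 103 = 4.8932

4.893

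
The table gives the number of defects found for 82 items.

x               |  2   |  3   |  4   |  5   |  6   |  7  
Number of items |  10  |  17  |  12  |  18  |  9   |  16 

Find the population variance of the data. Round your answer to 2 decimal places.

Values: 2, 3, 4, 5, 6, 7
n = 82, Σfx = 375, mean = 4.5732
Σfx² = 1943
Σf(x − x̄)² = Σfx² − (Σfx)²/n = 1943 − 375²/82 = 228.0610
Population variance = 228.0610 / 82 = 2.7812

2.78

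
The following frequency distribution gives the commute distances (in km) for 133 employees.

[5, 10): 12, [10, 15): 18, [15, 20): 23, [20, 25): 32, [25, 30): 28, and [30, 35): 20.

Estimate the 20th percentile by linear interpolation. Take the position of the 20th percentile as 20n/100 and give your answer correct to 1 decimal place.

Cumulative frequencies: 12, 30, 53, 85, 113, 133
n = 133; position = 20n/100 = 26.6.
This falls in the class [10, 15): L = 10, F = 12, f = 18, h = 5.
20th percentile ≈ 10 + ((26.6 − 12) / 18) × 5 = 14.0556

14.1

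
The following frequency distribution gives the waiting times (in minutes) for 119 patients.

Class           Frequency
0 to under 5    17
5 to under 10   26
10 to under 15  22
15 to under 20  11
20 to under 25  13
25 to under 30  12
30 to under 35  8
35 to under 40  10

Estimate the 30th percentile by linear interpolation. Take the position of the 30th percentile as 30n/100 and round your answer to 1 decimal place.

Cumulative frequencies: 17, 43, 65, 76, 89, 101, 109, 119
n = 119; position = 30n/100 = 35.7.
This falls in the class 5 to under 10: L = 5, F = 17, f = 26, h = 5.
30th percentile ≈ 5 + ((35.7 − 17) / 26) × 5 = 8.5962

8.6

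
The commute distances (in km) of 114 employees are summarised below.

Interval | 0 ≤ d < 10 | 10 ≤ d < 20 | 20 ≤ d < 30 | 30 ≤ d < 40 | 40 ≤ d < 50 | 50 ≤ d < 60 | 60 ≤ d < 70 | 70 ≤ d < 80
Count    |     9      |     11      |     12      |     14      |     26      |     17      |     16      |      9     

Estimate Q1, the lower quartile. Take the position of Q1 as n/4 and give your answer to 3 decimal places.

Cumulative frequencies: 9, 20, 32, 46, 72, 89, 105, 114
n = 114; position = n/4 = 28.5.
This falls in the class 20 ≤ d < 30: L = 20, F = 20, f = 12, h = 10.
Lower quartile ≈ 20 + ((28.5 − 20) / 12) × 10 = 27.0833

27.083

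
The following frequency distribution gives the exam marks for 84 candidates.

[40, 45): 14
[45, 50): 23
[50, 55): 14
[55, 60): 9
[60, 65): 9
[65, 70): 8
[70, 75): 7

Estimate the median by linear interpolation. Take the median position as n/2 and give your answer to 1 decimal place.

Cumulative frequencies: 14, 37, 51, 60, 69, 77, 84
n = 84; position = n/2 = 42.
This falls in the class [50, 55): L = 50, F = 37, f = 14, h = 5.
Median ≈ 50 + ((42 − 37) / 14) × 5 = 51.7857

51.8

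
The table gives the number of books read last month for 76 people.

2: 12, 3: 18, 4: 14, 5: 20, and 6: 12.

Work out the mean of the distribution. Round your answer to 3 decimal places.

Values: 2, 3, 4, 5, 6
Σfx = 12×2 + 18×3 + 14×4 + 20×5 + 12×6 = 306
n = Σf = 76
Mean = 306 / 76 = 4.0263

4.026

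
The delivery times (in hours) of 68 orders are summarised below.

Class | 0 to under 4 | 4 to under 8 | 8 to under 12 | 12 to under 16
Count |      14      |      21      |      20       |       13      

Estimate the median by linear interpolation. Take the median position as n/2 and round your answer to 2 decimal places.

Cumulative frequencies: 14, 35, 55, 68
n = 68; position = n/2 = 34.
This falls in the class 4 to under 8: L = 4, F = 14, f = 21, h = 4.
Median ≈ 4 + ((34 − 14) / 21) × 4 = 7.8095

7.81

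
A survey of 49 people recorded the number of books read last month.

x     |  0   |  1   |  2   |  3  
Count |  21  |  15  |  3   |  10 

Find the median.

Cumulative frequencies: 21, 36, 39, 49
n = 49, so the median is the value in position (n+1)/2 = 25.
Position 25 falls at value 1.

1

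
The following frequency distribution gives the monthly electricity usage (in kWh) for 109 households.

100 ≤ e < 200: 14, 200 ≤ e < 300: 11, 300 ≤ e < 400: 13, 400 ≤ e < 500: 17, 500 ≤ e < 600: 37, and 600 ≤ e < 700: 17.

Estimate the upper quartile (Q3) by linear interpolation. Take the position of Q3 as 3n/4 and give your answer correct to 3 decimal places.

572.297

Cumulative frequencies: 14, 25, 38, 55, 92, 109
n = 109; position = 3n/4 = 81.75.
This falls in the class 500 ≤ e < 600: L = 500, F = 55, f = 37, h = 100.
Upper quartile ≈ 500 + ((81.75 − 55) / 37) × 100 = 572.2973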